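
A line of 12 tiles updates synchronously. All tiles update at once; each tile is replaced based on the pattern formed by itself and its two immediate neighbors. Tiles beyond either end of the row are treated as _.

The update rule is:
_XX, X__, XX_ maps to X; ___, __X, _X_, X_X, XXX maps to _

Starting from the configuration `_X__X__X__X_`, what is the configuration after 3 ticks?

__X__X__X__X
___X__X__X__
____X__X__X_

____X__X__X_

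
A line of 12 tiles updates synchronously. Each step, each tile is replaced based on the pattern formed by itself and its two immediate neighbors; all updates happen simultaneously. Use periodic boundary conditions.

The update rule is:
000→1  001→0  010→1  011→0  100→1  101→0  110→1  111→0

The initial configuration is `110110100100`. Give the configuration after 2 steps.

011010010011

010010110110
011010010011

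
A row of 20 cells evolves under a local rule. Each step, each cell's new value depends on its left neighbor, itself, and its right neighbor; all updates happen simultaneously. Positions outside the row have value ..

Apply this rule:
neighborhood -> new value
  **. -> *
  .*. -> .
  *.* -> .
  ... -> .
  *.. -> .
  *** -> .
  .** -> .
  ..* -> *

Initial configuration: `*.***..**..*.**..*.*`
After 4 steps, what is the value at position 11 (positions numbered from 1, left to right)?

....*.*.*.*...*.*...
...*.........*......
..*.........*.......
.*.........*........
position 11 holds .

.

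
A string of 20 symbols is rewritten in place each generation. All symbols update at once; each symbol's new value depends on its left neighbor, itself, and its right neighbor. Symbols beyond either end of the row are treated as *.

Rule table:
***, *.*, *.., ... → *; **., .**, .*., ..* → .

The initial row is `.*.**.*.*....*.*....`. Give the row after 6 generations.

*.*..*.*.***..*.***.
.*.*..*.*.*.*..*.*.*
*.*.*..*.*.*.*..*.*.
.*.*.*..*.*.*.*..*.*
*.*.*.*..*.*.*.*..*.
.*.*.*.*..*.*.*.*..*

.*.*.*.*..*.*.*.*..*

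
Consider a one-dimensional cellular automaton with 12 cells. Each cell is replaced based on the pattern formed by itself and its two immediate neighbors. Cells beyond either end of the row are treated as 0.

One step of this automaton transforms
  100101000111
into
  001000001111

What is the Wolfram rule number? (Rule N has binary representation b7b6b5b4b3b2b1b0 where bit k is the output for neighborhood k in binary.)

position 10: 111 → 1  (bit 7 = 1)
position 11: 110 → 1  (bit 6 = 1)
position 4: 101 → 0  (bit 5 = 0)
position 1: 100 → 0  (bit 4 = 0)
position 9: 011 → 1  (bit 3 = 1)
position 0: 010 → 0  (bit 2 = 0)
position 2: 001 → 1  (bit 1 = 1)
position 7: 000 → 0  (bit 0 = 0)
bits b7..b0 = 11001010 = 202

202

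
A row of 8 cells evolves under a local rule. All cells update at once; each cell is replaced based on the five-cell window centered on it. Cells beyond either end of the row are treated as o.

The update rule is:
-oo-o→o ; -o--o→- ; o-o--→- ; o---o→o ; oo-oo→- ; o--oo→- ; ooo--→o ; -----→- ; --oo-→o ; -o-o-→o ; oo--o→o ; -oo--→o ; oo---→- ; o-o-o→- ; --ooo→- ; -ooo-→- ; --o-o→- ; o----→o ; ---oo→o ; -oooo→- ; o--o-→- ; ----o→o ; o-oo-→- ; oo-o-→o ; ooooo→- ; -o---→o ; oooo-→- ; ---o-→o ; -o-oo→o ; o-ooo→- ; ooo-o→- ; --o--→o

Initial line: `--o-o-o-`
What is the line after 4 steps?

--oo--o-

o--o-o-o
oo--o-o-
-oo--o-o
--oo--o-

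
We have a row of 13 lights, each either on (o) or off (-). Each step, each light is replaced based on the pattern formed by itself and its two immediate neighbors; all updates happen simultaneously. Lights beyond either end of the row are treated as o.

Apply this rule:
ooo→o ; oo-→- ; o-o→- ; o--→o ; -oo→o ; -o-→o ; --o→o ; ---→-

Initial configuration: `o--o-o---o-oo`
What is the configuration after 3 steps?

-o-oooooooooo

-ooo-oo-oo-oo
-oo--o--o--oo
-o-oooooooooo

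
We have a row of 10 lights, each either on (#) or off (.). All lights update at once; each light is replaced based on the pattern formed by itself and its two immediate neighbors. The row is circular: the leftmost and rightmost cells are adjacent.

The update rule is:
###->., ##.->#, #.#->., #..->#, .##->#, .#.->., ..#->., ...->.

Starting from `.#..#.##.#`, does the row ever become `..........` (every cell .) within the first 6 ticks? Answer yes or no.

..#...##..
...#..###.
....#.#.##
#.......##
##......#.
###.......
tick 6 is ###......., still not uniform .

no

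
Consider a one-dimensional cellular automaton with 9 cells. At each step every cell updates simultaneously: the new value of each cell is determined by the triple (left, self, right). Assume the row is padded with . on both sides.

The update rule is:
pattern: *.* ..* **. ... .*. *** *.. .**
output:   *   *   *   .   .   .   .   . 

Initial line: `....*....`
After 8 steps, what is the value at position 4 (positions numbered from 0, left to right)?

.

...*.....
..*......
.*.......
*........
.........
.........  (fixed point — unchanged through step 8)
position 4 holds .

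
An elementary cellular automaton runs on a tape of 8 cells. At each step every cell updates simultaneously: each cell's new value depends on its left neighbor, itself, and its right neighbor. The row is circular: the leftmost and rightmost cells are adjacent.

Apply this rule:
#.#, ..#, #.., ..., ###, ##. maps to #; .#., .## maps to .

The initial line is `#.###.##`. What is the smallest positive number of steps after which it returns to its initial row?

##.###.#
###.###.
.###.###
#.###.##

4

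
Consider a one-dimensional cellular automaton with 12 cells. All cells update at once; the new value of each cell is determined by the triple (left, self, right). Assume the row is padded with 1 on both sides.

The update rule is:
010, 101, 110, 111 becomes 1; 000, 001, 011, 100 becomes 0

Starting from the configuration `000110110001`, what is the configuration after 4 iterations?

000011010000
000001110000
000000110000
000000010000

000000010000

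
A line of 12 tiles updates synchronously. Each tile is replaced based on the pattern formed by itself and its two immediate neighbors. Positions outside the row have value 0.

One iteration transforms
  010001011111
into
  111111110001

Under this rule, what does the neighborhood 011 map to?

At position 7 the neighborhood is 011; the next row has 1 there.

1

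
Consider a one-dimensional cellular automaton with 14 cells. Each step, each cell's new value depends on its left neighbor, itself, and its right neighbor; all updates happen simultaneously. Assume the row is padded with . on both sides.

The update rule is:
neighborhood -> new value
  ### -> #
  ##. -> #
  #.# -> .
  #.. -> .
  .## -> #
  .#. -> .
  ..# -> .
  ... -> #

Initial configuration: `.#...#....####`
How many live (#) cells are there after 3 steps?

step 1: ...#...##.####
step 2: ##...#.##.####
step 3: ##.#...##.####
count of #: 9

9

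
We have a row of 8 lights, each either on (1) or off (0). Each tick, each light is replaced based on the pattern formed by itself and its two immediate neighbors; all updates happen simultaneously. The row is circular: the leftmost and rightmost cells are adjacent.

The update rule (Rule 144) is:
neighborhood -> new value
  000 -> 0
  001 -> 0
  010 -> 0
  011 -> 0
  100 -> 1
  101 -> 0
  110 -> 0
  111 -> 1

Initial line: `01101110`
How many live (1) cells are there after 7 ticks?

00000101
10000000
01000000
00100000
00010000
00001000
00000100
count of 1: 1

1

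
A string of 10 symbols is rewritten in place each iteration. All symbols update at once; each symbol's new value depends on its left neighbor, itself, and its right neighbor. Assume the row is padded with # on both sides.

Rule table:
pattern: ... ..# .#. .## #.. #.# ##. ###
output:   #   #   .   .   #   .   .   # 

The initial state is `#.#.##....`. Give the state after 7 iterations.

#...#...##

......####
######.###
#####...##
####.###.#
###...#...
##.###.###
#...#...##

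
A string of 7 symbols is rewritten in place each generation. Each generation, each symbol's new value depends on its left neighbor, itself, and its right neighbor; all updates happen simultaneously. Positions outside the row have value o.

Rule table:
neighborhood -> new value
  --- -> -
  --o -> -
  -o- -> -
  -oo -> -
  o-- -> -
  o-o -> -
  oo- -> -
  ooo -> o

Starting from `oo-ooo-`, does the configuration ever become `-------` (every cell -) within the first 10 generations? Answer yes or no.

generation 1: o---o--
generation 2: -------
all cells are - at generation 2

yes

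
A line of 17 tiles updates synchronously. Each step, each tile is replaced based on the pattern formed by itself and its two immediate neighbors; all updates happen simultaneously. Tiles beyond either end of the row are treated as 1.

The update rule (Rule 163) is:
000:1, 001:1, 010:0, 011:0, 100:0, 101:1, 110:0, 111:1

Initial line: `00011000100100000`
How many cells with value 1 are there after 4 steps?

01100011001001111
10001100010010111
00110001100101011
01000110001010101
count of 1: 7

7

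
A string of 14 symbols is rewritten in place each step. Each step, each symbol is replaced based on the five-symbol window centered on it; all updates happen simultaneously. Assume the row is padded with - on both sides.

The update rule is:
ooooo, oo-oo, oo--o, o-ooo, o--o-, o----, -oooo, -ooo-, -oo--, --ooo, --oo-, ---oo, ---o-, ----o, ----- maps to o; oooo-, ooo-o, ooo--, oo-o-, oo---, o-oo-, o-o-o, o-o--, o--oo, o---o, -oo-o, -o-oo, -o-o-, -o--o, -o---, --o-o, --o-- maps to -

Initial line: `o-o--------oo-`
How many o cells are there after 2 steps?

----ooooooooo-
ooooooooooo---
count of o: 11

11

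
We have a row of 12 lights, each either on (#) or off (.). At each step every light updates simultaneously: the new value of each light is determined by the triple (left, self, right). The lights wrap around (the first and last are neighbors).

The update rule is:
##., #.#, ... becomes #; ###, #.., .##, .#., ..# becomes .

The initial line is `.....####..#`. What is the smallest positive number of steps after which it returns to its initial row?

7

step 1: .###....#...
step 2: ...#.##...##
step 3: .#..#.#.#..#
step 4: #....#.#....
step 5: ..##..#..##.
step 6: #..#......#.
step 7: .....####..#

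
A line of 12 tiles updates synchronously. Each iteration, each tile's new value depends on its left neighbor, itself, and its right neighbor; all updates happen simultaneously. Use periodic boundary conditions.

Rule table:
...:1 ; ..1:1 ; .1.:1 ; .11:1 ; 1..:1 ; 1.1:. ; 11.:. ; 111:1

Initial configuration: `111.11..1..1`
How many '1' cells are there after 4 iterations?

11..1.111111
1.111.111111
..11..111111
111.1111111.
count of 1: 10

10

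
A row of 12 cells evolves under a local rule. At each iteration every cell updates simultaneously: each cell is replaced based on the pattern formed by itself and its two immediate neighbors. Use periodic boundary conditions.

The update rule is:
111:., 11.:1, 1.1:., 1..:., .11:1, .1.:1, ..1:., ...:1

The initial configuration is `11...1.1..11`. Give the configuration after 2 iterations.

.1.1.1.1..1.

.1.1.1.1..1.
.1.1.1.1..1.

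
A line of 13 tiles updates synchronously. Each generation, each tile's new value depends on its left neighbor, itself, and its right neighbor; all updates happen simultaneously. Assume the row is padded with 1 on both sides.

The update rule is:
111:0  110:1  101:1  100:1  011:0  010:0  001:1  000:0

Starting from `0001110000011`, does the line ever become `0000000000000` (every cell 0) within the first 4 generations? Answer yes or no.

generation 1: 1010011000100
generation 2: 1101101101011
generation 3: 0110110110100
generation 4: 1011011011011
generation 4 is 1011011011011, still not uniform 0

no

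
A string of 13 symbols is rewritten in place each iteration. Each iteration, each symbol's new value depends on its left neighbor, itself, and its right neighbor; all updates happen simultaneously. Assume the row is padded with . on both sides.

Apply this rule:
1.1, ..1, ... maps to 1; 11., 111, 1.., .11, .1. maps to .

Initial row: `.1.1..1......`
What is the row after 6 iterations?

...1..1..1...

1.1..1..11111
.1..1..1.....
1..1..1..1111
..1..1..1....
11..1..1..111
...1..1..1...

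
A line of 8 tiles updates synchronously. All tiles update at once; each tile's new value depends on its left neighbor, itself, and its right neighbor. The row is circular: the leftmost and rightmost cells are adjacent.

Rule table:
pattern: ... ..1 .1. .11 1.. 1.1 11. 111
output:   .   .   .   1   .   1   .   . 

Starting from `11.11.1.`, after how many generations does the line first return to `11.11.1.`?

8

1.11.1.1
.11.1.11
11.1.11.
1.1.11.1
.1.11.11
1.11.11.
.11.11.1
11.11.1.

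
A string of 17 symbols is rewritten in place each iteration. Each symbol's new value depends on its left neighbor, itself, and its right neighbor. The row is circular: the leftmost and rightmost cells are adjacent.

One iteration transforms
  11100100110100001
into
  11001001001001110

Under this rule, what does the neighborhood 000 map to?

At position 13 the neighborhood is 000; the next row has 1 there.

1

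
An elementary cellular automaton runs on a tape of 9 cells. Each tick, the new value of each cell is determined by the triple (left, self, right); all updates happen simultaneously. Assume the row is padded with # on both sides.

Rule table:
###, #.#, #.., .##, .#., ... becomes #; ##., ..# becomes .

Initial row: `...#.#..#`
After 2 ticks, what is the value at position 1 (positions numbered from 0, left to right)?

.

tick 1: ##.####.#
tick 2: #.####.##
position 1 holds .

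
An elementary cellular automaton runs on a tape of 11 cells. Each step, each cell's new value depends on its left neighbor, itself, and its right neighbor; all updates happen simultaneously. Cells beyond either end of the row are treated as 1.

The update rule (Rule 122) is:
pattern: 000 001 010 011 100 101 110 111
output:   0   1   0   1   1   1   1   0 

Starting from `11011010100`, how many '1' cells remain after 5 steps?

step 1: 01111101011
step 2: 11000110110
step 3: 01101111111
step 4: 11111000000
step 5: 00001100001
count of 1: 3

3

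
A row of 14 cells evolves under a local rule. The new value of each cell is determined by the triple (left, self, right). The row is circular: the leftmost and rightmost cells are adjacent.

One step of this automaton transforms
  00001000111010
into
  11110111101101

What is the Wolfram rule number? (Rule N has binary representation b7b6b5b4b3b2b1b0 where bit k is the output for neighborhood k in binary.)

position 9: 111 → 0  (bit 7 = 0)
position 10: 110 → 1  (bit 6 = 1)
position 11: 101 → 1  (bit 5 = 1)
position 5: 100 → 1  (bit 4 = 1)
position 8: 011 → 1  (bit 3 = 1)
position 4: 010 → 0  (bit 2 = 0)
position 3: 001 → 1  (bit 1 = 1)
position 0: 000 → 1  (bit 0 = 1)
bits b7..b0 = 01111011 = 123

123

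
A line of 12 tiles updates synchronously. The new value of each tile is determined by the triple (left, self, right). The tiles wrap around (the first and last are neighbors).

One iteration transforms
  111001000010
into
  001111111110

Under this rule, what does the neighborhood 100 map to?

At position 3 the neighborhood is 100; the next row has 1 there.

1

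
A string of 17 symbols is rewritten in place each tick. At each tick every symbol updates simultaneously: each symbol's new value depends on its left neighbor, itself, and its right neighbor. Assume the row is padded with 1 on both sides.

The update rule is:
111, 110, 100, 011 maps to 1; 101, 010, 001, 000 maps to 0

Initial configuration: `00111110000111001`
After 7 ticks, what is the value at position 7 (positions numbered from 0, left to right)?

1

10111111000111101
10111111100111101
10111111110111101
10111111110111101  (fixed point — unchanged through tick 7)
position 7 holds 1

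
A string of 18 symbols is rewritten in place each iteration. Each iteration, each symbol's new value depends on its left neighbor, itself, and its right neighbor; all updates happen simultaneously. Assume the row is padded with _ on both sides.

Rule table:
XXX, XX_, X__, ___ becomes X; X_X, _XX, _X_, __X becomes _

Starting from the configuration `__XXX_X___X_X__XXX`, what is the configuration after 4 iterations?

X__XX__XX____X__XX
_X__XX__XXXX__X__X
__X__XX__XXXX__X__
X__X__XX__XXXX__XX

X__X__XX__XXXX__XX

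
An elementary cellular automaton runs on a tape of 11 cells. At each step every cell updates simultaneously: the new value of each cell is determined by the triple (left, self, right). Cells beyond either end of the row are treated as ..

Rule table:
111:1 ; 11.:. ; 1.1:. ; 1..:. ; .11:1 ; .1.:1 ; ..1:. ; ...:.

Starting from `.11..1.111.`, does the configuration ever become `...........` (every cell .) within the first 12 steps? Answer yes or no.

no

step 1: .1...1.11..
step 2: .1...1.1...
step 3: .1...1.1...  (fixed point — unchanged through step 12)
step 12 is .1...1.1..., still not uniform .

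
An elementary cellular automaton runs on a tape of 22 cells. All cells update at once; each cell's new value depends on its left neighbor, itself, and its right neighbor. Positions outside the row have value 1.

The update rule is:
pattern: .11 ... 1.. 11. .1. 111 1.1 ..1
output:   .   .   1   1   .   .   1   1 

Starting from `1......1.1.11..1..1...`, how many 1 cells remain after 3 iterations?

14

11....1.1.1.111.11.1.1
.11..1.1.1.1..11.11.1.
1.111.1.1.1.11.11.11.1
count of 1: 14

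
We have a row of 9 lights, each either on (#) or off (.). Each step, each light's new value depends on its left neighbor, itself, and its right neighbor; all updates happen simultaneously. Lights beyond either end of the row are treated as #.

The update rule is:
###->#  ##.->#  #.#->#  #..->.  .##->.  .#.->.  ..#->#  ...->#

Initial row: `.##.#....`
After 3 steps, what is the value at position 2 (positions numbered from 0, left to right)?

step 1: #.##..###
step 2: ##.#.#.##
step 3: ###.#.#.#
position 2 holds #

#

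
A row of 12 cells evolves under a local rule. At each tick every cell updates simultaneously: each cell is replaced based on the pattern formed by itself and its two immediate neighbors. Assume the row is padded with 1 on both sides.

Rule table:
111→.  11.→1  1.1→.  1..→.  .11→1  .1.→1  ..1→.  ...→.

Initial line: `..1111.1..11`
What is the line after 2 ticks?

..1..1.1..1.

..1..1.1..1.
..1..1.1..1.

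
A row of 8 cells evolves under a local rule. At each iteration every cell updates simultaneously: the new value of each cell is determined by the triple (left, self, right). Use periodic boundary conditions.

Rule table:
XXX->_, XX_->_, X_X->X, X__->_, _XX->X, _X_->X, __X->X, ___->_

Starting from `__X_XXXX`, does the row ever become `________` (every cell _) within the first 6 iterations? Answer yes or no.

_XXXX___
XX______
X______X
______XX
_____XX_
____XX__
iteration 6 is ____XX__, still not uniform _

no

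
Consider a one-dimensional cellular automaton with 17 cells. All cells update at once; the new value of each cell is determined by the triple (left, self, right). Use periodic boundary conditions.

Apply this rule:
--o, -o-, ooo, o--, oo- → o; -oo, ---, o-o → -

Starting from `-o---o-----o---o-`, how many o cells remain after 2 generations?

ooo-ooo---ooo-ooo
ooo--ooo-o-oo--oo
count of o: 11

11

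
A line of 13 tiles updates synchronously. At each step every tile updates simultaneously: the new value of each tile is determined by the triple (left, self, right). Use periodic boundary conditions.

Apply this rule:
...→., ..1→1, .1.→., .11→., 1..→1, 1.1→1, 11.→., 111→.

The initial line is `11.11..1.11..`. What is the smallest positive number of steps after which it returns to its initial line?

step 1: ..1..11.1..11
step 2: 11.11..1.11..

2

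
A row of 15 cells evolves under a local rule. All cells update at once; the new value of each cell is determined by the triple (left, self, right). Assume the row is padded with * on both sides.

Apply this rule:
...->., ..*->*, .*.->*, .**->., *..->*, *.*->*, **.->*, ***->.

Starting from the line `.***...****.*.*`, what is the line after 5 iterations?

.**.****.*.....

iteration 1: *..**.*...****.
iteration 2: ***.****.*...**
iteration 3: ..**...****.*..
iteration 4: **.**.*...*****
iteration 5: .**.****.*.....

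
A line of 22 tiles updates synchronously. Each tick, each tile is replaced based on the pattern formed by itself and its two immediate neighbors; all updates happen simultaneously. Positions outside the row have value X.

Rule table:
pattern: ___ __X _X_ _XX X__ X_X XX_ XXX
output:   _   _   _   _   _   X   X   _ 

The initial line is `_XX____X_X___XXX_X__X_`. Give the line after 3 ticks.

_X____________________

tick 1: X_X_____X______XX____X
tick 2: XX______________X_____
tick 3: _X____________________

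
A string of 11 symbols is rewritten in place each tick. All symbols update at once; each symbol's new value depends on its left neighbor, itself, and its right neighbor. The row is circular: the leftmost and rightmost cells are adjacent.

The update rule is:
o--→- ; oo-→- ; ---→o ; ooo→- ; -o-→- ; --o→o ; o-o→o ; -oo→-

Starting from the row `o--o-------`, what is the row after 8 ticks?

----o--o---

--o--oooooo
-o--o------
o--o--ooooo
--o--o-----
oo--o--oooo
---o--o----
ooo--o--ooo
----o--o---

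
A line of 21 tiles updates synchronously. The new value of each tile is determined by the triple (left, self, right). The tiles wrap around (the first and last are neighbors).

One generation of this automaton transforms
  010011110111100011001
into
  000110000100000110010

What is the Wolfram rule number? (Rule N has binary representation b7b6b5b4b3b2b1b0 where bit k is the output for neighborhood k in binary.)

10

position 5: 111 → 0  (bit 7 = 0)
position 7: 110 → 0  (bit 6 = 0)
position 0: 101 → 0  (bit 5 = 0)
position 2: 100 → 0  (bit 4 = 0)
position 4: 011 → 1  (bit 3 = 1)
position 1: 010 → 0  (bit 2 = 0)
position 3: 001 → 1  (bit 1 = 1)
position 14: 000 → 0  (bit 0 = 0)
bits b7..b0 = 00001010 = 10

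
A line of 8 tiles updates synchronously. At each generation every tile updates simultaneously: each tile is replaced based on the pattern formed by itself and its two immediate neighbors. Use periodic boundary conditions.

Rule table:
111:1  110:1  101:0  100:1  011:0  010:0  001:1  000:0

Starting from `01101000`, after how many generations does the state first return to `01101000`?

8

10100100
00011011
10101001
10000110
01001010
10110001
10011010
01101000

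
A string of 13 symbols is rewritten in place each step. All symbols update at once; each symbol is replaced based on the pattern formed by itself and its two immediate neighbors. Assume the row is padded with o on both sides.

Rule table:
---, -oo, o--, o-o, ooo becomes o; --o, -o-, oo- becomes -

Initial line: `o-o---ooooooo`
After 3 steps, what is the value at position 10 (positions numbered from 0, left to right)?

o

step 1: -o-oo-ooooooo
step 2: o-oo-oooooooo
step 3: -oo-ooooooooo
position 10 holds o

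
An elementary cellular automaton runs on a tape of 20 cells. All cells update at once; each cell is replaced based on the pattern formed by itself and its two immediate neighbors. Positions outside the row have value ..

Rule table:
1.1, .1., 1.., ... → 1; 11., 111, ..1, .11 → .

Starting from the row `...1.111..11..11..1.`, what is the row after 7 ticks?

11...1...1...1..1111

tick 1: 11.11...1...1...1.11
tick 2: ..1..11.111.111.11..
tick 3: 1.11...1...1...1..11
tick 4: 11..11.111.111.11...
tick 5: ..1...1...1...1..111
tick 6: 1.111.111.111.11....
tick 7: 11...1...1...1..1111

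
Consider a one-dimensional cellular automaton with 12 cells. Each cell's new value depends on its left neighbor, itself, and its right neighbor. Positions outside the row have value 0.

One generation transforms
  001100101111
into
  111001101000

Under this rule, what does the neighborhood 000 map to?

1

At position 0 the neighborhood is 000; the next row has 1 there.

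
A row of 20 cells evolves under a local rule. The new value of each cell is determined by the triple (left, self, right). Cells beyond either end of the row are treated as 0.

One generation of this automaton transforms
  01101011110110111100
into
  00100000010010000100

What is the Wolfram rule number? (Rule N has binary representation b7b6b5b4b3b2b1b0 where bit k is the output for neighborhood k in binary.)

position 7: 111 → 0  (bit 7 = 0)
position 2: 110 → 1  (bit 6 = 1)
position 3: 101 → 0  (bit 5 = 0)
position 18: 100 → 0  (bit 4 = 0)
position 1: 011 → 0  (bit 3 = 0)
position 4: 010 → 0  (bit 2 = 0)
position 0: 001 → 0  (bit 1 = 0)
position 19: 000 → 0  (bit 0 = 0)
bits b7..b0 = 01000000 = 64

64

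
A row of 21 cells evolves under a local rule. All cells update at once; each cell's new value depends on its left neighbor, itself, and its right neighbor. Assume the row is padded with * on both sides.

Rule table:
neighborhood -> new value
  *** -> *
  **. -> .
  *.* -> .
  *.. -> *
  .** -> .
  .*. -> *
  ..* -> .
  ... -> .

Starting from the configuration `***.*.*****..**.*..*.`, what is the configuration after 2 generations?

*.*.**..*..**......*.

generation 1: **..*..***.*....**.*.
generation 2: *.*.**..*..**......*.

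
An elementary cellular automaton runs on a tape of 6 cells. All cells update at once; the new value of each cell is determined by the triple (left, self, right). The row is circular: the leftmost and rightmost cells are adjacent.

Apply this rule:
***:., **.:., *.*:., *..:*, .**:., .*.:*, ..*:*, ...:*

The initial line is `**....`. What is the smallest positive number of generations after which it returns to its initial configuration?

..****
**....

2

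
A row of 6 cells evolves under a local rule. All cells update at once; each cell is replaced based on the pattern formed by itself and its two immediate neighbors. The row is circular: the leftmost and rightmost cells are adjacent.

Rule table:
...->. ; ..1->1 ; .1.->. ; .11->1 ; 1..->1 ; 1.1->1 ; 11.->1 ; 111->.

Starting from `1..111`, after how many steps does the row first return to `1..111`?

2

step 1: 1111..
step 2: 1..111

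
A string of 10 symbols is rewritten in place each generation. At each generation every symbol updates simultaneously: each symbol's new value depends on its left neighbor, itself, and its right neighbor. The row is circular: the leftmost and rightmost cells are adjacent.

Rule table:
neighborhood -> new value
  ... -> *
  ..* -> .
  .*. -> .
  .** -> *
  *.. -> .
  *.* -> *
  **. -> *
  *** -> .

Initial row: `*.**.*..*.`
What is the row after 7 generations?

.****....*

.****....*
**..*.**..
**...***..
**.*.*.*..
***.*.*...
*.**.*..*.  (repeats generation 0; period 6)
generation 7: .****....*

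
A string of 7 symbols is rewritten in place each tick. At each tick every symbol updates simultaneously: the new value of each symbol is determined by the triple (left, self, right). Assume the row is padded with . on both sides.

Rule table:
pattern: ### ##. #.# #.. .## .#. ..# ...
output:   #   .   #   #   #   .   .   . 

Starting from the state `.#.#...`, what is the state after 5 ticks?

......#

tick 1: ..#.#..
tick 2: ...#.#.
tick 3: ....#.#
tick 4: .....#.
tick 5: ......#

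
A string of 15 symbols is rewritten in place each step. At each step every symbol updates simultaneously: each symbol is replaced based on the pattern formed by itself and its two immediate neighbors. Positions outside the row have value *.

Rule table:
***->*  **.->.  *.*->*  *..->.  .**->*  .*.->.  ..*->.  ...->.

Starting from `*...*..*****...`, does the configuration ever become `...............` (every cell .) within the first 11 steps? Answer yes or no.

.......****....
.......***.....
.......**......
.......*.......
...............
all cells are . at step 5

yes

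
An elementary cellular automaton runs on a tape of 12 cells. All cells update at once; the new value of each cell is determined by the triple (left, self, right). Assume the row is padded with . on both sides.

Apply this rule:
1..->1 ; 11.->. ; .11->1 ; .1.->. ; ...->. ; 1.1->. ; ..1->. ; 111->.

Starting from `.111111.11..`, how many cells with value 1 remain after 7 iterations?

1

iteration 1: .1......1.1.
iteration 2: ..1........1
iteration 3: ...1........
iteration 4: ....1.......
iteration 5: .....1......
iteration 6: ......1.....
iteration 7: .......1....
count of 1: 1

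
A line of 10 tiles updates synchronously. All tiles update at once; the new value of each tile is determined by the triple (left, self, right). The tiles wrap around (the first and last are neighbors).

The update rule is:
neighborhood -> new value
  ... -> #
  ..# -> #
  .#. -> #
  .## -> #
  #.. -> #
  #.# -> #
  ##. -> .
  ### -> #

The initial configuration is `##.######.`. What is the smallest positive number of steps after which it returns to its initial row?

10

#.######.#
.######.##
######.##.
#####.##.#
####.##.##
###.##.###
##.##.####
#.##.#####
.##.######
##.######.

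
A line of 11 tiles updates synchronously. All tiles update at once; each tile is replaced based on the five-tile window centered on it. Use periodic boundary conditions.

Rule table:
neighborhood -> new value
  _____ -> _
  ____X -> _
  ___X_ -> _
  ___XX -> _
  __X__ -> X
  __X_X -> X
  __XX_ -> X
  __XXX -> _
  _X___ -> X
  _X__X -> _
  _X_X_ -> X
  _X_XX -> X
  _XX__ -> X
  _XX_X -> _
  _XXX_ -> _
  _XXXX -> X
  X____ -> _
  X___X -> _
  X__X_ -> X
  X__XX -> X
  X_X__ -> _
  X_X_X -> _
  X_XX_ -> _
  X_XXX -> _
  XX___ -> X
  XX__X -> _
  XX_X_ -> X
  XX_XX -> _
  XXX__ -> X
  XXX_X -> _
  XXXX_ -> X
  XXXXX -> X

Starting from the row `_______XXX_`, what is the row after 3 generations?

generation 1: _________XX
generation 2: X________XX
generation 3: XX_________

XX_________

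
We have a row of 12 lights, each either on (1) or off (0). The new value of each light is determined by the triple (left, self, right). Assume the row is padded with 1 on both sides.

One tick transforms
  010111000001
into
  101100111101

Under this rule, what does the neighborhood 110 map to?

0

At position 5 the neighborhood is 110; the next row has 0 there.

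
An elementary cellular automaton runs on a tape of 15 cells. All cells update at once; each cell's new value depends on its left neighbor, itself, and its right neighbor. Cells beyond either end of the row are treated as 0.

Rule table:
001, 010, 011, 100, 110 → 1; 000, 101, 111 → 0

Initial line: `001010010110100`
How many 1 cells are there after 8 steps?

8

step 1: 011011110110110
step 2: 111010010110111
step 3: 101011110110101
step 4: 101010010110101
step 5: 101011110110101  (repeats step 3; period 2)
step 8: 101010010110101
count of 1: 8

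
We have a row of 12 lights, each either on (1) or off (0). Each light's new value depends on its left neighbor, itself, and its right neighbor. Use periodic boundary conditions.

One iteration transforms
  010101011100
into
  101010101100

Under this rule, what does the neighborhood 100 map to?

At position 10 the neighborhood is 100; the next row has 0 there.

0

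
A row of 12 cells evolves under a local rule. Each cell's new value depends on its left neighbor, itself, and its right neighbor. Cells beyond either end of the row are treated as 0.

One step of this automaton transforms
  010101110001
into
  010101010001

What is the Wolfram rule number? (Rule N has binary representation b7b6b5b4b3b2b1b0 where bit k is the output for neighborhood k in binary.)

position 6: 111 → 0  (bit 7 = 0)
position 7: 110 → 1  (bit 6 = 1)
position 2: 101 → 0  (bit 5 = 0)
position 8: 100 → 0  (bit 4 = 0)
position 5: 011 → 1  (bit 3 = 1)
position 1: 010 → 1  (bit 2 = 1)
position 0: 001 → 0  (bit 1 = 0)
position 9: 000 → 0  (bit 0 = 0)
bits b7..b0 = 01001100 = 76

76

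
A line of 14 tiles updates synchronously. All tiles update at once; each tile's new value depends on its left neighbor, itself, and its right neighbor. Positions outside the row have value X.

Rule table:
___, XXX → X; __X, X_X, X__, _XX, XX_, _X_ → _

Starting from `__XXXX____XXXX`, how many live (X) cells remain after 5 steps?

___XX__XX__XXX
_X__________XX
___XXXXXXXX__X
_X__XXXXXX____
_____XXXX__XX_
count of X: 6

6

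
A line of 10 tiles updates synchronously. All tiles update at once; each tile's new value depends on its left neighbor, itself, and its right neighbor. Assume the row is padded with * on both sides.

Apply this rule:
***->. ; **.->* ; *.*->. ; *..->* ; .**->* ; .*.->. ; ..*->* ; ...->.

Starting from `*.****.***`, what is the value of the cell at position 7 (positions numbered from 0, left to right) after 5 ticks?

*

tick 1: *.*..*.*..
tick 2: *..**...**
tick 3: ******.**.
tick 4: .....*.**.
tick 5: *...*..**.
position 7 holds *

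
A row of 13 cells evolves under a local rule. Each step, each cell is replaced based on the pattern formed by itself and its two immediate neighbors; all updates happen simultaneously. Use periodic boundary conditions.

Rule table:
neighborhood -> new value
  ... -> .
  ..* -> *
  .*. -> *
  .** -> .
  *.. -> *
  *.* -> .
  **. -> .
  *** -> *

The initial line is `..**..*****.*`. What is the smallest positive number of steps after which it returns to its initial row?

21

step 1: **..**.***..*
step 2: *.**....*.**.
step 3: *...*..**....
step 4: **.****..*..*
step 5: *...**.*****.
step 6: **.*....***..
step 7: ...**..*.*.**
step 8: *.*..***.*...
step 9: *.***.*..**.*
step 10: ...*..***....
step 11: ..****.*.*...
step 12: .*.**..*.**..
step 13: **...***...*.
step 14: ..*.*.*.*.**.
step 15: .**.*.*.*...*
step 16: ....*.*.**.**
step 17: *..**.*......
step 18: ***...**....*
step 19: **.*.*..*..*.
step 20: ...*.*******.
step 21: ..**..*****.*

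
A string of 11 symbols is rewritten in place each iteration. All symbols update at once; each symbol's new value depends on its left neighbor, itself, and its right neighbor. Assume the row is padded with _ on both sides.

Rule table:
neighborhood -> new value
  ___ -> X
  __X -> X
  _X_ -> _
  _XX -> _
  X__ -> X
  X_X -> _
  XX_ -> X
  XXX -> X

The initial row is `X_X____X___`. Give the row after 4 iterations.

X_XXX_XXX__

iteration 1: ___XXXX_XXX
iteration 2: XXX_XXX__XX
iteration 3: _XX__XXXX_X
iteration 4: X_XXX_XXX__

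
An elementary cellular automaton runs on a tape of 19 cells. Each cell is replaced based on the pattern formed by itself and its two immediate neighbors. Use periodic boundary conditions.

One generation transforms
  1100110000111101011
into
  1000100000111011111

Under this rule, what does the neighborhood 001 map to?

0

At position 3 the neighborhood is 001; the next row has 0 there.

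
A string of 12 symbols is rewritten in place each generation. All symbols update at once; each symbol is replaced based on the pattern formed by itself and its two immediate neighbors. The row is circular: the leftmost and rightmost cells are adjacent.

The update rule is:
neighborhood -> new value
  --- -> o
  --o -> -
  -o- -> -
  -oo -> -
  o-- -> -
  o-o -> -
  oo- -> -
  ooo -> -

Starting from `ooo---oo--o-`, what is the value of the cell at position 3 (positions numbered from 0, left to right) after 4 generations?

-

----o-------
ooo---oooooo
----o-------  (repeats generation 1; period 2)
generation 4: ooo---oooooo
position 3 holds -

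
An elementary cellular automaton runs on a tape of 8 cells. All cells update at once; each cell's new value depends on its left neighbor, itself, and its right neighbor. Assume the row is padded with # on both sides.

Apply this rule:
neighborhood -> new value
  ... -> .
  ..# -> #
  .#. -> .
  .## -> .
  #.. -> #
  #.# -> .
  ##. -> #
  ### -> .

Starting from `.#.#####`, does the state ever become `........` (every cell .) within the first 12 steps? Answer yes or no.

yes

step 1: ........
all cells are . at step 1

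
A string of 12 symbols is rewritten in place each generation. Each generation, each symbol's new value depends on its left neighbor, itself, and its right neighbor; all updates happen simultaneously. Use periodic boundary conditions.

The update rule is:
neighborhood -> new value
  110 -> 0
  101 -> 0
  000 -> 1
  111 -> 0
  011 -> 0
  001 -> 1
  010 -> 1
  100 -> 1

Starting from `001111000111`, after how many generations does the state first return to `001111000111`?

generation 1: 110000111000
generation 2: 001111000111

2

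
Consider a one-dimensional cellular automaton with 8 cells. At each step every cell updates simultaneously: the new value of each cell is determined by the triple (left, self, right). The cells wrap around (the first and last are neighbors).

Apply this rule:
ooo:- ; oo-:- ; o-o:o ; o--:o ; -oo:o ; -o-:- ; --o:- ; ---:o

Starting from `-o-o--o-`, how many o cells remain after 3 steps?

3

--o-o--o
o--o-o--
-o--o-o-
count of o: 3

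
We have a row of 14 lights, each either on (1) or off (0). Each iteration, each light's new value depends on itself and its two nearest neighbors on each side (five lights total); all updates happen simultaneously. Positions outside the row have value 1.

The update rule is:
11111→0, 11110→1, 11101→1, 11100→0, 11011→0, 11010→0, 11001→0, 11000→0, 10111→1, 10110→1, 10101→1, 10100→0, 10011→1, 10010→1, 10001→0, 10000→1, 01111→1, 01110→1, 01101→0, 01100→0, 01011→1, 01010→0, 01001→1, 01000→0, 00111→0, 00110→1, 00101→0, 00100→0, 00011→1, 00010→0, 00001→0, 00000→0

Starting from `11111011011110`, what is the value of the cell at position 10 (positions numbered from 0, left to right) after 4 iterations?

iteration 1: 00011010011110
iteration 2: 00110001101110
iteration 3: 01100011001110
iteration 4: 01000110010110
position 10 holds 0

0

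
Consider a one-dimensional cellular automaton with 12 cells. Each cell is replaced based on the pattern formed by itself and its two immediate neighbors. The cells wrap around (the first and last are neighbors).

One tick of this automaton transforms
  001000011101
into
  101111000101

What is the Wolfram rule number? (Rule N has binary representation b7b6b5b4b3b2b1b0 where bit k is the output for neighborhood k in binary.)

position 8: 111 → 0  (bit 7 = 0)
position 9: 110 → 1  (bit 6 = 1)
position 10: 101 → 0  (bit 5 = 0)
position 0: 100 → 1  (bit 4 = 1)
position 7: 011 → 0  (bit 3 = 0)
position 2: 010 → 1  (bit 2 = 1)
position 1: 001 → 0  (bit 1 = 0)
position 4: 000 → 1  (bit 0 = 1)
bits b7..b0 = 01010101 = 85

85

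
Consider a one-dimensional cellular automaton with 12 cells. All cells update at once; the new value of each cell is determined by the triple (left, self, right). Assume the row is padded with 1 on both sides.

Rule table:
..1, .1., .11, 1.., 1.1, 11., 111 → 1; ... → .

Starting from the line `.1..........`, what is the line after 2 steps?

111........1
1111......11

1111......11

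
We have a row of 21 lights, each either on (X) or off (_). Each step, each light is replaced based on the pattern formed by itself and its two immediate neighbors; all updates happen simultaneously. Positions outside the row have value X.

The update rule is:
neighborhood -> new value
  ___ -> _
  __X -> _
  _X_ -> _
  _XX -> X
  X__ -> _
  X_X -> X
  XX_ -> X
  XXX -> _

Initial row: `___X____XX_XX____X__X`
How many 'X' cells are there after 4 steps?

1

step 1: ________XXXXX_______X
step 2: ________X___X_______X
step 3: ____________________X
step 4: ____________________X
count of X: 1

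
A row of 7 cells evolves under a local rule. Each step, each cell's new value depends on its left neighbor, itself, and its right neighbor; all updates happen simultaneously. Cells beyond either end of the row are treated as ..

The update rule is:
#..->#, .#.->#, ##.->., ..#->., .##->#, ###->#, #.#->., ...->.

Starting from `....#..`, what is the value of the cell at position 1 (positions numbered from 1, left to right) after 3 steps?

.

....##.
....#.#
....#.#
position 1 holds .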